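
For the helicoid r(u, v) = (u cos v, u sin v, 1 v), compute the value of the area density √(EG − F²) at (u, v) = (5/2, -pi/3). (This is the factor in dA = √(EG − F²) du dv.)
√(EG − F²)|_{(5/2, -pi/3)} = sqrt(29)/2

E = 1, F = 0, G = u^2 + 1, so EG − F² = u^2 + 1. Taking the positive square root: √(EG − F²) = sqrt(u^2 + 1). At (u, v) = (5/2, -pi/3): sqrt(29)/2.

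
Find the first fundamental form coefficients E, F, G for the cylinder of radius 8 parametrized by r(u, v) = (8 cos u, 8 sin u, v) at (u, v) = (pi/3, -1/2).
E = 64;  F = 0;  G = 1

Partials: r_u = (-8*sin(u), 8*cos(u), 0), r_v = (0, 0, 1). As functions of (u, v):
  E = r_u · r_u = 64,
  F = r_u · r_v = 0,
  G = r_v · r_v = 1.
Evaluating at (u, v) = (pi/3, -1/2): E = 64, F = 0, G = 1.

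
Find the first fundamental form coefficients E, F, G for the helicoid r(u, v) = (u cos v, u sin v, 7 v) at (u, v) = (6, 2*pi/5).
E = 1;  F = 0;  G = 85

Partials: r_u = (cos(v), sin(v), 0), r_v = (-u*sin(v), u*cos(v), 7). As functions of (u, v):
  E = r_u · r_u = 1,
  F = r_u · r_v = 0,
  G = r_v · r_v = u^2 + 49.
Evaluating at (u, v) = (6, 2*pi/5): E = 1, F = 0, G = 85.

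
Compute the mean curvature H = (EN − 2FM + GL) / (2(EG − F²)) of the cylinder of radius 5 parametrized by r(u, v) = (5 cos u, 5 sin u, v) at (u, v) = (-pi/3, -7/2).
H = -1/10

With E = 25, F = 0, G = 1, L = -5, M = 0, N = 0, assemble
  H = (EN − 2FM + GL) / (2(EG − F²)) = -1/10.
At (u, v) = (-pi/3, -7/2): H = -1/10.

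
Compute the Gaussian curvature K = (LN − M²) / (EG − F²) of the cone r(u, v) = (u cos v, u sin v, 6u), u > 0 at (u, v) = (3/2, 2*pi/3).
K = 0

Coefficients of the first fundamental form: E = 37, F = 0, G = u^2.
Coefficients of the second fundamental form: L = 0, M = 0, N = 6*sqrt(37)*u^2/(37*Abs(u)).
Assemble K = (LN − M²)/(EG − F²) = 0. At (u, v) = (3/2, 2*pi/3): K = 0.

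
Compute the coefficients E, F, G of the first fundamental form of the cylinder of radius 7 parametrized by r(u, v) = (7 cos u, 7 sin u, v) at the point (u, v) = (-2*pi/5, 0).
E = 49;  F = 0;  G = 1

Partials: r_u = (-7*sin(u), 7*cos(u), 0), r_v = (0, 0, 1). As functions of (u, v):
  E = r_u · r_u = 49,
  F = r_u · r_v = 0,
  G = r_v · r_v = 1.
Evaluating at (u, v) = (-2*pi/5, 0): E = 49, F = 0, G = 1.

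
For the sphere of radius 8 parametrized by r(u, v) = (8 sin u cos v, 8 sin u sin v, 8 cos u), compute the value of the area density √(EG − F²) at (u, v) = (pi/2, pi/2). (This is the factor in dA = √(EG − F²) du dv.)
√(EG − F²)|_{(pi/2, pi/2)} = 64

E = 64, F = 0, G = 64*sin(u)^2, so EG − F² = 4096*sin(u)^2. Taking the positive square root: √(EG − F²) = 64*Abs(sin(u)). At (u, v) = (pi/2, pi/2): 64.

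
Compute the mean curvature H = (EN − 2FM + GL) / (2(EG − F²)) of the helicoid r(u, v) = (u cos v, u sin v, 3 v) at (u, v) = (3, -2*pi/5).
H = 0

With E = 1, F = 0, G = u^2 + 9, L = 0, M = -3/sqrt(u^2 + 9), N = 0, assemble
  H = (EN − 2FM + GL) / (2(EG − F²)) = 0.
At (u, v) = (3, -2*pi/5): H = 0.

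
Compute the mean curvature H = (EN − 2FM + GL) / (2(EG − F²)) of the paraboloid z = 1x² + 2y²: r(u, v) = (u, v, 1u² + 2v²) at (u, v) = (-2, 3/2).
H = 71*sqrt(53)/2809

With E = 4*u^2 + 1, F = 8*u*v, G = 16*v^2 + 1, L = 2/sqrt(4*u^2 + 16*v^2 + 1), M = 0, N = 4/sqrt(4*u^2 + 16*v^2 + 1), assemble
  H = (EN − 2FM + GL) / (2(EG − F²)) = (8*u^2 + 16*v^2 + 3)/(4*u^2 + 16*v^2 + 1)^(3/2).
At (u, v) = (-2, 3/2): H = 71*sqrt(53)/2809.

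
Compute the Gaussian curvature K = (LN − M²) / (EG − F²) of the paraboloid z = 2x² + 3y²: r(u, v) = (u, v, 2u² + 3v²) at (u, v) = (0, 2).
K = 24/21025

Coefficients of the first fundamental form: E = 16*u^2 + 1, F = 24*u*v, G = 36*v^2 + 1.
Coefficients of the second fundamental form: L = 4/sqrt(16*u^2 + 36*v^2 + 1), M = 0, N = 6/sqrt(16*u^2 + 36*v^2 + 1).
Assemble K = (LN − M²)/(EG − F²) = 24/(256*u^4 + 1152*u^2*v^2 + 32*u^2 + 1296*v^4 + 72*v^2 + 1). At (u, v) = (0, 2): K = 24/21025.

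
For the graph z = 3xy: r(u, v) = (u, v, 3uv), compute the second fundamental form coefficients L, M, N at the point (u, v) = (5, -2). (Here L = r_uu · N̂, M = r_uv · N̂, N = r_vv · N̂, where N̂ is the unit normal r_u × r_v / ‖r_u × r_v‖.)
L = 0;  M = 3*sqrt(262)/262;  N = 0

Compute the unit normal N̂(u, v) = (-3*v/sqrt(9*u^2 + 9*v^2 + 1), -3*u/sqrt(9*u^2 + 9*v^2 + 1), 1/sqrt(9*u^2 + 9*v^2 + 1)), and the second partials r_uu, r_uv, r_vv. Take dot products:
  L(u, v) = r_uu · N̂ = 0,
  M(u, v) = r_uv · N̂ = 3/sqrt(9*u^2 + 9*v^2 + 1),
  N(u, v) = r_vv · N̂ = 0.
Evaluating at (u, v) = (5, -2):
  L = 0, M = 3*sqrt(262)/262, N = 0.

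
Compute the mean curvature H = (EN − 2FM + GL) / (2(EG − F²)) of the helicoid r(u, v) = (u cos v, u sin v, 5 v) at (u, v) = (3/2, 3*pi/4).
H = 0

With E = 1, F = 0, G = u^2 + 25, L = 0, M = -5/sqrt(u^2 + 25), N = 0, assemble
  H = (EN − 2FM + GL) / (2(EG − F²)) = 0.
At (u, v) = (3/2, 3*pi/4): H = 0.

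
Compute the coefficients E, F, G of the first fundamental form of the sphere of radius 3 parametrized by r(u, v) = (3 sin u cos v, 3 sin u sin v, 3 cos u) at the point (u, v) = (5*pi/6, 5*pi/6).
E = 9;  F = 0;  G = 9/4

Partials: r_u = (3*cos(u)*cos(v), 3*sin(v)*cos(u), -3*sin(u)), r_v = (-3*sin(u)*sin(v), 3*sin(u)*cos(v), 0). As functions of (u, v):
  E = r_u · r_u = 9,
  F = r_u · r_v = 0,
  G = r_v · r_v = 9*sin(u)^2.
Evaluating at (u, v) = (5*pi/6, 5*pi/6): E = 9, F = 0, G = 9/4.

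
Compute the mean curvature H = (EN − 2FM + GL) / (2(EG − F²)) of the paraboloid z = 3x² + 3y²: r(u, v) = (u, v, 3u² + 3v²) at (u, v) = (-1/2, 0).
H = 33*sqrt(10)/100

With E = 36*u^2 + 1, F = 36*u*v, G = 36*v^2 + 1, L = 6/sqrt(36*u^2 + 36*v^2 + 1), M = 0, N = 6/sqrt(36*u^2 + 36*v^2 + 1), assemble
  H = (EN − 2FM + GL) / (2(EG − F²)) = 6*(18*u^2 + 18*v^2 + 1)/(36*u^2 + 36*v^2 + 1)^(3/2).
At (u, v) = (-1/2, 0): H = 33*sqrt(10)/100.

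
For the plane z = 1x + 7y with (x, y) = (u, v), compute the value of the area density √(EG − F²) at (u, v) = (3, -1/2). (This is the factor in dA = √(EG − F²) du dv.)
√(EG − F²)|_{(3, -1/2)} = sqrt(51)

E = 2, F = 7, G = 50, so EG − F² = 51. Taking the positive square root: √(EG − F²) = sqrt(51). At (u, v) = (3, -1/2): sqrt(51).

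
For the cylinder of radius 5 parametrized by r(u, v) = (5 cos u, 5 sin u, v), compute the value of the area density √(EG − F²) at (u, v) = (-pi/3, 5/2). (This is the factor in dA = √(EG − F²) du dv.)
√(EG − F²)|_{(-pi/3, 5/2)} = 5

E = 25, F = 0, G = 1, so EG − F² = 25. Taking the positive square root: √(EG − F²) = 5. At (u, v) = (-pi/3, 5/2): 5.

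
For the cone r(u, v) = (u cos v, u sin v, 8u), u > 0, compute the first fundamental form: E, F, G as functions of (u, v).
E = 65;  F = 0;  G = u^2

Compute partials: r_u = (cos(v), sin(v), 8), r_v = (-u*sin(v), u*cos(v), 0). Then
  E = r_u · r_u = 65,
  F = r_u · r_v = 0,
  G = r_v · r_v = u^2.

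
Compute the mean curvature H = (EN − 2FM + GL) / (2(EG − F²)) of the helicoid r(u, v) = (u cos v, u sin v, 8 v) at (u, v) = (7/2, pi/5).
H = 0

With E = 1, F = 0, G = u^2 + 64, L = 0, M = -8/sqrt(u^2 + 64), N = 0, assemble
  H = (EN − 2FM + GL) / (2(EG − F²)) = 0.
At (u, v) = (7/2, pi/5): H = 0.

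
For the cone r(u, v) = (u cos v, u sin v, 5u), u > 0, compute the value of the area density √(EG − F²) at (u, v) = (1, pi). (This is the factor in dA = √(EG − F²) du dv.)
√(EG − F²)|_{(1, pi)} = sqrt(26)

E = 26, F = 0, G = u^2, so EG − F² = 26*u^2. Taking the positive square root: √(EG − F²) = sqrt(26)*Abs(u). At (u, v) = (1, pi): sqrt(26).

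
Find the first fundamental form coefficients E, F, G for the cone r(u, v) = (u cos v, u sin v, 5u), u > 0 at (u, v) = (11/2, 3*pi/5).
E = 26;  F = 0;  G = 121/4

Partials: r_u = (cos(v), sin(v), 5), r_v = (-u*sin(v), u*cos(v), 0). As functions of (u, v):
  E = r_u · r_u = 26,
  F = r_u · r_v = 0,
  G = r_v · r_v = u^2.
Evaluating at (u, v) = (11/2, 3*pi/5): E = 26, F = 0, G = 121/4.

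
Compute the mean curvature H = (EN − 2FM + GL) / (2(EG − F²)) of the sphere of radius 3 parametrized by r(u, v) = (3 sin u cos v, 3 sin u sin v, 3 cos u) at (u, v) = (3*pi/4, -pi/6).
H = -1/3

With E = 9, F = 0, G = 9*sin(u)^2, L = -3*sin(u)/Abs(sin(u)), M = 0, N = -3*sin(u)^3/Abs(sin(u)), assemble
  H = (EN − 2FM + GL) / (2(EG − F²)) = -sin(u)/(3*Abs(sin(u))).
At (u, v) = (3*pi/4, -pi/6): H = -1/3.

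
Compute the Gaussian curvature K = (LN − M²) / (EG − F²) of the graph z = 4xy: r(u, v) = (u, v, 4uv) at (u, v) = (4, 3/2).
K = -16/85849

Coefficients of the first fundamental form: E = 16*v^2 + 1, F = 16*u*v, G = 16*u^2 + 1.
Coefficients of the second fundamental form: L = 0, M = 4/sqrt(16*u^2 + 16*v^2 + 1), N = 0.
Assemble K = (LN − M²)/(EG − F²) = -16/(256*u^4 + 512*u^2*v^2 + 32*u^2 + 256*v^4 + 32*v^2 + 1). At (u, v) = (4, 3/2): K = -16/85849.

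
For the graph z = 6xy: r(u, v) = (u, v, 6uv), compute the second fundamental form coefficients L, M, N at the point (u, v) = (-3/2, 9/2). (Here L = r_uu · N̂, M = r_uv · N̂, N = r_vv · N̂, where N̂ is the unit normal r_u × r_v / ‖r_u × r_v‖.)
L = 0;  M = 6*sqrt(811)/811;  N = 0

Compute the unit normal N̂(u, v) = (-6*v/sqrt(36*u^2 + 36*v^2 + 1), -6*u/sqrt(36*u^2 + 36*v^2 + 1), 1/sqrt(36*u^2 + 36*v^2 + 1)), and the second partials r_uu, r_uv, r_vv. Take dot products:
  L(u, v) = r_uu · N̂ = 0,
  M(u, v) = r_uv · N̂ = 6/sqrt(36*u^2 + 36*v^2 + 1),
  N(u, v) = r_vv · N̂ = 0.
Evaluating at (u, v) = (-3/2, 9/2):
  L = 0, M = 6*sqrt(811)/811, N = 0.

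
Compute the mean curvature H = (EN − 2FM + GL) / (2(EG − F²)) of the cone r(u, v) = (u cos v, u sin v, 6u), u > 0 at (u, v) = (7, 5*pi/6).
H = 3*sqrt(37)/259

With E = 37, F = 0, G = u^2, L = 0, M = 0, N = 6*sqrt(37)*u^2/(37*Abs(u)), assemble
  H = (EN − 2FM + GL) / (2(EG − F²)) = 3*sqrt(37)/(37*Abs(u)).
At (u, v) = (7, 5*pi/6): H = 3*sqrt(37)/259.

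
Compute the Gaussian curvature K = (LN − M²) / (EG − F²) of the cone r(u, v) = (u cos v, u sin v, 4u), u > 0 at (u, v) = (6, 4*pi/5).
K = 0

Coefficients of the first fundamental form: E = 17, F = 0, G = u^2.
Coefficients of the second fundamental form: L = 0, M = 0, N = 4*sqrt(17)*u^2/(17*Abs(u)).
Assemble K = (LN − M²)/(EG − F²) = 0. At (u, v) = (6, 4*pi/5): K = 0.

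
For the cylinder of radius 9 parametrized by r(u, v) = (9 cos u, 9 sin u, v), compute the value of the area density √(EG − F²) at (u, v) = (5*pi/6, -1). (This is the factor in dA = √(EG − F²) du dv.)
√(EG − F²)|_{(5*pi/6, -1)} = 9

E = 81, F = 0, G = 1, so EG − F² = 81. Taking the positive square root: √(EG − F²) = 9. At (u, v) = (5*pi/6, -1): 9.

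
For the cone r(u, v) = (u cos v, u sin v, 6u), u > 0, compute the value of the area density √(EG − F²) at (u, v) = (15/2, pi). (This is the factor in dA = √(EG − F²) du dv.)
√(EG − F²)|_{(15/2, pi)} = 15*sqrt(37)/2

E = 37, F = 0, G = u^2, so EG − F² = 37*u^2. Taking the positive square root: √(EG − F²) = sqrt(37)*Abs(u). At (u, v) = (15/2, pi): 15*sqrt(37)/2.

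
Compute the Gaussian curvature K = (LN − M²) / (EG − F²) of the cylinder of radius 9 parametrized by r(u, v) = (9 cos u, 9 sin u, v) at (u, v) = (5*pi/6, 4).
K = 0

Coefficients of the first fundamental form: E = 81, F = 0, G = 1.
Coefficients of the second fundamental form: L = -9, M = 0, N = 0.
Assemble K = (LN − M²)/(EG − F²) = 0. At (u, v) = (5*pi/6, 4): K = 0.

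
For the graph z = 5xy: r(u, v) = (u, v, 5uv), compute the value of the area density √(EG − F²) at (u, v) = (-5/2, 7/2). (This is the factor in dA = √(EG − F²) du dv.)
√(EG − F²)|_{(-5/2, 7/2)} = 3*sqrt(206)/2

E = 25*v^2 + 1, F = 25*u*v, G = 25*u^2 + 1, so EG − F² = 25*u^2 + 25*v^2 + 1. Taking the positive square root: √(EG − F²) = sqrt(25*u^2 + 25*v^2 + 1). At (u, v) = (-5/2, 7/2): 3*sqrt(206)/2.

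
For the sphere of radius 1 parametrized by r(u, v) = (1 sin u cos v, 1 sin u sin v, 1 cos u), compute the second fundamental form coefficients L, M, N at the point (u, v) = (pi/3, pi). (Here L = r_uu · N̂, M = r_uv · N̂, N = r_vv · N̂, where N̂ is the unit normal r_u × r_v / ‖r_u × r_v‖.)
L = -1;  M = 0;  N = -3/4

Compute the unit normal N̂(u, v) = (sin(u)^2*cos(v)/Abs(sin(u)), sin(u)^2*sin(v)/Abs(sin(u)), sin(2*u)/(2*Abs(sin(u)))), and the second partials r_uu, r_uv, r_vv. Take dot products:
  L(u, v) = r_uu · N̂ = -sin(u)/Abs(sin(u)),
  M(u, v) = r_uv · N̂ = 0,
  N(u, v) = r_vv · N̂ = -sin(u)^3/Abs(sin(u)).
Evaluating at (u, v) = (pi/3, pi):
  L = -1, M = 0, N = -3/4.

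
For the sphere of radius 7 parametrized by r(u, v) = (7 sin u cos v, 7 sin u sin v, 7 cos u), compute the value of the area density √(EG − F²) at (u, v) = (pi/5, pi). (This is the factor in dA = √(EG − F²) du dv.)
√(EG − F²)|_{(pi/5, pi)} = 49*sqrt(10 - 2*sqrt(5))/4

E = 49, F = 0, G = 49*sin(u)^2, so EG − F² = 2401*sin(u)^2. Taking the positive square root: √(EG − F²) = 49*Abs(sin(u)). At (u, v) = (pi/5, pi): 49*sqrt(10 - 2*sqrt(5))/4.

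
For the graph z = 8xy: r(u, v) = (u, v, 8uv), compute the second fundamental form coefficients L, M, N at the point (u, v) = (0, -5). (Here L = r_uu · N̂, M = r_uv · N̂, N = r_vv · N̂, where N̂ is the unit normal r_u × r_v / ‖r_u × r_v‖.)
L = 0;  M = 8*sqrt(1601)/1601;  N = 0

Compute the unit normal N̂(u, v) = (-8*v/sqrt(64*u^2 + 64*v^2 + 1), -8*u/sqrt(64*u^2 + 64*v^2 + 1), 1/sqrt(64*u^2 + 64*v^2 + 1)), and the second partials r_uu, r_uv, r_vv. Take dot products:
  L(u, v) = r_uu · N̂ = 0,
  M(u, v) = r_uv · N̂ = 8/sqrt(64*u^2 + 64*v^2 + 1),
  N(u, v) = r_vv · N̂ = 0.
Evaluating at (u, v) = (0, -5):
  L = 0, M = 8*sqrt(1601)/1601, N = 0.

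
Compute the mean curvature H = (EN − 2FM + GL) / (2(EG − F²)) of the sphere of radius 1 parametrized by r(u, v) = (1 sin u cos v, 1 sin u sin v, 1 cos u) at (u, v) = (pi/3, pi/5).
H = -1

With E = 1, F = 0, G = sin(u)^2, L = -sin(u)/Abs(sin(u)), M = 0, N = -sin(u)^3/Abs(sin(u)), assemble
  H = (EN − 2FM + GL) / (2(EG − F²)) = -sin(u)/Abs(sin(u)).
At (u, v) = (pi/3, pi/5): H = -1.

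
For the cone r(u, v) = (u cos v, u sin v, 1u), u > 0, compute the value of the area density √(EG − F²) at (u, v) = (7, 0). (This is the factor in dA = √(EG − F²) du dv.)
√(EG − F²)|_{(7, 0)} = 7*sqrt(2)

E = 2, F = 0, G = u^2, so EG − F² = 2*u^2. Taking the positive square root: √(EG − F²) = sqrt(2)*Abs(u). At (u, v) = (7, 0): 7*sqrt(2).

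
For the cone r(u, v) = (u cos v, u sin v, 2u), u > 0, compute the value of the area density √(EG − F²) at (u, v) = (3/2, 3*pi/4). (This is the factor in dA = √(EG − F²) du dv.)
√(EG − F²)|_{(3/2, 3*pi/4)} = 3*sqrt(5)/2

E = 5, F = 0, G = u^2, so EG − F² = 5*u^2. Taking the positive square root: √(EG − F²) = sqrt(5)*Abs(u). At (u, v) = (3/2, 3*pi/4): 3*sqrt(5)/2.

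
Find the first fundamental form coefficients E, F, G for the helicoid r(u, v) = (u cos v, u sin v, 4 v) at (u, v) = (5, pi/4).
E = 1;  F = 0;  G = 41

Partials: r_u = (cos(v), sin(v), 0), r_v = (-u*sin(v), u*cos(v), 4). As functions of (u, v):
  E = r_u · r_u = 1,
  F = r_u · r_v = 0,
  G = r_v · r_v = u^2 + 16.
Evaluating at (u, v) = (5, pi/4): E = 1, F = 0, G = 41.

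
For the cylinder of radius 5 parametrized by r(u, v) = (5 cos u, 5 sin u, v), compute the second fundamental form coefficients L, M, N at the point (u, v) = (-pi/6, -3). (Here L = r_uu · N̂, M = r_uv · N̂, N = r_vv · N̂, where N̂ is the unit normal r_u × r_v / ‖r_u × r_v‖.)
L = -5;  M = 0;  N = 0

Compute the unit normal N̂(u, v) = (cos(u), sin(u), 0), and the second partials r_uu, r_uv, r_vv. Take dot products:
  L(u, v) = r_uu · N̂ = -5,
  M(u, v) = r_uv · N̂ = 0,
  N(u, v) = r_vv · N̂ = 0.
Evaluating at (u, v) = (-pi/6, -3):
  L = -5, M = 0, N = 0.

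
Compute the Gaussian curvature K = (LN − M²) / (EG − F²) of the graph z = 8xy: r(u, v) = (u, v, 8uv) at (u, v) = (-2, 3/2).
K = -64/160801

Coefficients of the first fundamental form: E = 64*v^2 + 1, F = 64*u*v, G = 64*u^2 + 1.
Coefficients of the second fundamental form: L = 0, M = 8/sqrt(64*u^2 + 64*v^2 + 1), N = 0.
Assemble K = (LN − M²)/(EG − F²) = -64/(4096*u^4 + 8192*u^2*v^2 + 128*u^2 + 4096*v^4 + 128*v^2 + 1). At (u, v) = (-2, 3/2): K = -64/160801.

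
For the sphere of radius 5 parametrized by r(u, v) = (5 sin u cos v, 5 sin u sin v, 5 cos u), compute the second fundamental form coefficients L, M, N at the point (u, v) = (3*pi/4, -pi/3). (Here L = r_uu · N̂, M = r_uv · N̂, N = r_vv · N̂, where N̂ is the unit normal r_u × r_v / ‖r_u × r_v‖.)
L = -5;  M = 0;  N = -5/2

Compute the unit normal N̂(u, v) = (sin(u)^2*cos(v)/Abs(sin(u)), sin(u)^2*sin(v)/Abs(sin(u)), sin(2*u)/(2*Abs(sin(u)))), and the second partials r_uu, r_uv, r_vv. Take dot products:
  L(u, v) = r_uu · N̂ = -5*sin(u)/Abs(sin(u)),
  M(u, v) = r_uv · N̂ = 0,
  N(u, v) = r_vv · N̂ = -5*sin(u)^3/Abs(sin(u)).
Evaluating at (u, v) = (3*pi/4, -pi/3):
  L = -5, M = 0, N = -5/2.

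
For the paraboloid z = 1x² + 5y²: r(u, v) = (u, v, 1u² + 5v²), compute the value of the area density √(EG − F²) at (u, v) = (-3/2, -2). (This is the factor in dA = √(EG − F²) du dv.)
√(EG − F²)|_{(-3/2, -2)} = sqrt(410)

E = 4*u^2 + 1, F = 20*u*v, G = 100*v^2 + 1, so EG − F² = 4*u^2 + 100*v^2 + 1. Taking the positive square root: √(EG − F²) = sqrt(4*u^2 + 100*v^2 + 1). At (u, v) = (-3/2, -2): sqrt(410).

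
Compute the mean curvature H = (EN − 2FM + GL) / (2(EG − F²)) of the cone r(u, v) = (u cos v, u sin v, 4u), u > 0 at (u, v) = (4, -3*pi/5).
H = sqrt(17)/34

With E = 17, F = 0, G = u^2, L = 0, M = 0, N = 4*sqrt(17)*u^2/(17*Abs(u)), assemble
  H = (EN − 2FM + GL) / (2(EG − F²)) = 2*sqrt(17)/(17*Abs(u)).
At (u, v) = (4, -3*pi/5): H = sqrt(17)/34.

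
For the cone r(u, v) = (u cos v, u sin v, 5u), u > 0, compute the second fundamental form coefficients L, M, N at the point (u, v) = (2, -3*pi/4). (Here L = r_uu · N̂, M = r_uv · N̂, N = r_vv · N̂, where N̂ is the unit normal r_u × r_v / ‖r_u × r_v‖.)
L = 0;  M = 0;  N = 5*sqrt(26)/13

Compute the unit normal N̂(u, v) = (-5*sqrt(26)*u*cos(v)/(26*Abs(u)), -5*sqrt(26)*u*sin(v)/(26*Abs(u)), sqrt(26)*u/(26*Abs(u))), and the second partials r_uu, r_uv, r_vv. Take dot products:
  L(u, v) = r_uu · N̂ = 0,
  M(u, v) = r_uv · N̂ = 0,
  N(u, v) = r_vv · N̂ = 5*sqrt(26)*u^2/(26*Abs(u)).
Evaluating at (u, v) = (2, -3*pi/4):
  L = 0, M = 0, N = 5*sqrt(26)/13.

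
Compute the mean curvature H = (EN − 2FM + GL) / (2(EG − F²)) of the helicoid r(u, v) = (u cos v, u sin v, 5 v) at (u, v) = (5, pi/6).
H = 0

With E = 1, F = 0, G = u^2 + 25, L = 0, M = -5/sqrt(u^2 + 25), N = 0, assemble
  H = (EN − 2FM + GL) / (2(EG − F²)) = 0.
At (u, v) = (5, pi/6): H = 0.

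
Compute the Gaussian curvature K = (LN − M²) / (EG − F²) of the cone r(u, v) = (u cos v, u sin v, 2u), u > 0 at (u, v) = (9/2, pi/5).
K = 0

Coefficients of the first fundamental form: E = 5, F = 0, G = u^2.
Coefficients of the second fundamental form: L = 0, M = 0, N = 2*sqrt(5)*u^2/(5*Abs(u)).
Assemble K = (LN − M²)/(EG − F²) = 0. At (u, v) = (9/2, pi/5): K = 0.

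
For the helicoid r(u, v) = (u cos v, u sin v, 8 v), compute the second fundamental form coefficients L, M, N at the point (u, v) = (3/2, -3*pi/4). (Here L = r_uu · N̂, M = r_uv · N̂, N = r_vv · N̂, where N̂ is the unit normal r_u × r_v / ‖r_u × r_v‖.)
L = 0;  M = -16*sqrt(265)/265;  N = 0

Compute the unit normal N̂(u, v) = (8*sin(v)/sqrt(u^2 + 64), -8*cos(v)/sqrt(u^2 + 64), u/sqrt(u^2 + 64)), and the second partials r_uu, r_uv, r_vv. Take dot products:
  L(u, v) = r_uu · N̂ = 0,
  M(u, v) = r_uv · N̂ = -8/sqrt(u^2 + 64),
  N(u, v) = r_vv · N̂ = 0.
Evaluating at (u, v) = (3/2, -3*pi/4):
  L = 0, M = -16*sqrt(265)/265, N = 0.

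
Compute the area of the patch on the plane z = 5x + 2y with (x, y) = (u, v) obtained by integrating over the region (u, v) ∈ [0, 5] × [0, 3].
Area = 15*sqrt(30)

Area = ∫∫ √(EG − F²) du dv with √(EG − F²) = sqrt(30). Integrating over [0, 5] × [0, 3] gives 15*sqrt(30).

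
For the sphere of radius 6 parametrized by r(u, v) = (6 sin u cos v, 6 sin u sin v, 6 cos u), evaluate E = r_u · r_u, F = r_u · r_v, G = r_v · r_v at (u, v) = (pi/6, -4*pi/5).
E = 36;  F = 0;  G = 9

Partials: r_u = (6*cos(u)*cos(v), 6*sin(v)*cos(u), -6*sin(u)), r_v = (-6*sin(u)*sin(v), 6*sin(u)*cos(v), 0). As functions of (u, v):
  E = r_u · r_u = 36,
  F = r_u · r_v = 0,
  G = r_v · r_v = 36*sin(u)^2.
Evaluating at (u, v) = (pi/6, -4*pi/5): E = 36, F = 0, G = 9.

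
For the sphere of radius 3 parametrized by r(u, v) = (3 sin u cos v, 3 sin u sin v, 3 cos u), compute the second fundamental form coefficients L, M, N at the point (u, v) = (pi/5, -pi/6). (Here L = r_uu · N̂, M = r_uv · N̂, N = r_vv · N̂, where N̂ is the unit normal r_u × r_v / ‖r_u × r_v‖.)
L = -3;  M = 0;  N = -15/8 + 3*sqrt(5)/8

Compute the unit normal N̂(u, v) = (sin(u)^2*cos(v)/Abs(sin(u)), sin(u)^2*sin(v)/Abs(sin(u)), sin(2*u)/(2*Abs(sin(u)))), and the second partials r_uu, r_uv, r_vv. Take dot products:
  L(u, v) = r_uu · N̂ = -3*sin(u)/Abs(sin(u)),
  M(u, v) = r_uv · N̂ = 0,
  N(u, v) = r_vv · N̂ = -3*sin(u)^3/Abs(sin(u)).
Evaluating at (u, v) = (pi/5, -pi/6):
  L = -3, M = 0, N = -15/8 + 3*sqrt(5)/8.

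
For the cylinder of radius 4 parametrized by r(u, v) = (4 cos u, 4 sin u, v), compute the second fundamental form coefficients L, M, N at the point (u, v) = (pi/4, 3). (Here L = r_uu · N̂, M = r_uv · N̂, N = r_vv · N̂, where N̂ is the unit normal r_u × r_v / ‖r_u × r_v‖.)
L = -4;  M = 0;  N = 0

Compute the unit normal N̂(u, v) = (cos(u), sin(u), 0), and the second partials r_uu, r_uv, r_vv. Take dot products:
  L(u, v) = r_uu · N̂ = -4,
  M(u, v) = r_uv · N̂ = 0,
  N(u, v) = r_vv · N̂ = 0.
Evaluating at (u, v) = (pi/4, 3):
  L = -4, M = 0, N = 0.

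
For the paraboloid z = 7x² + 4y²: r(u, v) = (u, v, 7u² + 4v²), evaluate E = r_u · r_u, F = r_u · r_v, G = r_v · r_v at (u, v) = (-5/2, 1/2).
E = 1226;  F = -140;  G = 17

Partials: r_u = (1, 0, 14*u), r_v = (0, 1, 8*v). As functions of (u, v):
  E = r_u · r_u = 196*u^2 + 1,
  F = r_u · r_v = 112*u*v,
  G = r_v · r_v = 64*v^2 + 1.
Evaluating at (u, v) = (-5/2, 1/2): E = 1226, F = -140, G = 17.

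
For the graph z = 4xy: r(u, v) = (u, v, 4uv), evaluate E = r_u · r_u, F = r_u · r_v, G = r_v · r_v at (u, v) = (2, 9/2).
E = 325;  F = 144;  G = 65

Partials: r_u = (1, 0, 4*v), r_v = (0, 1, 4*u). As functions of (u, v):
  E = r_u · r_u = 16*v^2 + 1,
  F = r_u · r_v = 16*u*v,
  G = r_v · r_v = 16*u^2 + 1.
Evaluating at (u, v) = (2, 9/2): E = 325, F = 144, G = 65.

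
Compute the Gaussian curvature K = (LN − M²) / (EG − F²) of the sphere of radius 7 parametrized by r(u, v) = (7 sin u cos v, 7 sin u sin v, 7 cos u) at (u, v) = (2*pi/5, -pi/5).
K = 1/49

Coefficients of the first fundamental form: E = 49, F = 0, G = 49*sin(u)^2.
Coefficients of the second fundamental form: L = -7*sin(u)/Abs(sin(u)), M = 0, N = -7*sin(u)^3/Abs(sin(u)).
Assemble K = (LN − M²)/(EG − F²) = 1/49. At (u, v) = (2*pi/5, -pi/5): K = 1/49.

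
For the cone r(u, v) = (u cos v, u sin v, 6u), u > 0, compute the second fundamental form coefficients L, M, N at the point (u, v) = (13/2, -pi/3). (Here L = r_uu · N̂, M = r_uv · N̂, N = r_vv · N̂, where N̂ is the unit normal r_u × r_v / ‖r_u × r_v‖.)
L = 0;  M = 0;  N = 39*sqrt(37)/37

Compute the unit normal N̂(u, v) = (-6*sqrt(37)*u*cos(v)/(37*Abs(u)), -6*sqrt(37)*u*sin(v)/(37*Abs(u)), sqrt(37)*u/(37*Abs(u))), and the second partials r_uu, r_uv, r_vv. Take dot products:
  L(u, v) = r_uu · N̂ = 0,
  M(u, v) = r_uv · N̂ = 0,
  N(u, v) = r_vv · N̂ = 6*sqrt(37)*u^2/(37*Abs(u)).
Evaluating at (u, v) = (13/2, -pi/3):
  L = 0, M = 0, N = 39*sqrt(37)/37.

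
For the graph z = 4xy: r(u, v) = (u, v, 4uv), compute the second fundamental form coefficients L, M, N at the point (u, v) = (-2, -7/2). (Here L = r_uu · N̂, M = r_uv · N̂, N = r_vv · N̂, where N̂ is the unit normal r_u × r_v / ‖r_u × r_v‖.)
L = 0;  M = 4*sqrt(29)/87;  N = 0

Compute the unit normal N̂(u, v) = (-4*v/sqrt(16*u^2 + 16*v^2 + 1), -4*u/sqrt(16*u^2 + 16*v^2 + 1), 1/sqrt(16*u^2 + 16*v^2 + 1)), and the second partials r_uu, r_uv, r_vv. Take dot products:
  L(u, v) = r_uu · N̂ = 0,
  M(u, v) = r_uv · N̂ = 4/sqrt(16*u^2 + 16*v^2 + 1),
  N(u, v) = r_vv · N̂ = 0.
Evaluating at (u, v) = (-2, -7/2):
  L = 0, M = 4*sqrt(29)/87, N = 0.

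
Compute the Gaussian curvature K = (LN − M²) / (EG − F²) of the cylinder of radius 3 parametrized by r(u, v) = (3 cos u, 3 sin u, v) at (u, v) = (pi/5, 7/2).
K = 0

Coefficients of the first fundamental form: E = 9, F = 0, G = 1.
Coefficients of the second fundamental form: L = -3, M = 0, N = 0.
Assemble K = (LN − M²)/(EG − F²) = 0. At (u, v) = (pi/5, 7/2): K = 0.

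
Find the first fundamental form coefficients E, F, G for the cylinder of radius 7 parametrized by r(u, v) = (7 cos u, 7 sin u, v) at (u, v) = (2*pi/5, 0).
E = 49;  F = 0;  G = 1

Partials: r_u = (-7*sin(u), 7*cos(u), 0), r_v = (0, 0, 1). As functions of (u, v):
  E = r_u · r_u = 49,
  F = r_u · r_v = 0,
  G = r_v · r_v = 1.
Evaluating at (u, v) = (2*pi/5, 0): E = 49, F = 0, G = 1.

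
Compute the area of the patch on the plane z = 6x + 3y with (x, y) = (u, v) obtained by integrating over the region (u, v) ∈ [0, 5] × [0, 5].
Area = 25*sqrt(46)

Area = ∫∫ √(EG − F²) du dv with √(EG − F²) = sqrt(46). Integrating over [0, 5] × [0, 5] gives 25*sqrt(46).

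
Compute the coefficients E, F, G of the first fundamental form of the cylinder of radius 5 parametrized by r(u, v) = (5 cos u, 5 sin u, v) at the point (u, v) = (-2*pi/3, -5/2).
E = 25;  F = 0;  G = 1

Partials: r_u = (-5*sin(u), 5*cos(u), 0), r_v = (0, 0, 1). As functions of (u, v):
  E = r_u · r_u = 25,
  F = r_u · r_v = 0,
  G = r_v · r_v = 1.
Evaluating at (u, v) = (-2*pi/3, -5/2): E = 25, F = 0, G = 1.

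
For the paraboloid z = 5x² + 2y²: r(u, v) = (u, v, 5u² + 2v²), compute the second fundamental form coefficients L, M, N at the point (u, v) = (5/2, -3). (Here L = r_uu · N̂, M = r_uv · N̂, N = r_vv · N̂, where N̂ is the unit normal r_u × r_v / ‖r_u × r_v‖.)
L = sqrt(770)/77;  M = 0;  N = 2*sqrt(770)/385

Compute the unit normal N̂(u, v) = (-10*u/sqrt(100*u^2 + 16*v^2 + 1), -4*v/sqrt(100*u^2 + 16*v^2 + 1), 1/sqrt(100*u^2 + 16*v^2 + 1)), and the second partials r_uu, r_uv, r_vv. Take dot products:
  L(u, v) = r_uu · N̂ = 10/sqrt(100*u^2 + 16*v^2 + 1),
  M(u, v) = r_uv · N̂ = 0,
  N(u, v) = r_vv · N̂ = 4/sqrt(100*u^2 + 16*v^2 + 1).
Evaluating at (u, v) = (5/2, -3):
  L = sqrt(770)/77, M = 0, N = 2*sqrt(770)/385.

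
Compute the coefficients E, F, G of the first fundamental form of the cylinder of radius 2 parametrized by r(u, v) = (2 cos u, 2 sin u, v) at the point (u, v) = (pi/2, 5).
E = 4;  F = 0;  G = 1

Partials: r_u = (-2*sin(u), 2*cos(u), 0), r_v = (0, 0, 1). As functions of (u, v):
  E = r_u · r_u = 4,
  F = r_u · r_v = 0,
  G = r_v · r_v = 1.
Evaluating at (u, v) = (pi/2, 5): E = 4, F = 0, G = 1.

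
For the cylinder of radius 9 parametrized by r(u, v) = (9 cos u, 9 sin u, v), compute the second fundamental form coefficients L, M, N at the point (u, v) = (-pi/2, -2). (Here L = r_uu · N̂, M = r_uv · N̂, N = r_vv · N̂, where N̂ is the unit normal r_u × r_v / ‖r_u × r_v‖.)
L = -9;  M = 0;  N = 0

Compute the unit normal N̂(u, v) = (cos(u), sin(u), 0), and the second partials r_uu, r_uv, r_vv. Take dot products:
  L(u, v) = r_uu · N̂ = -9,
  M(u, v) = r_uv · N̂ = 0,
  N(u, v) = r_vv · N̂ = 0.
Evaluating at (u, v) = (-pi/2, -2):
  L = -9, M = 0, N = 0.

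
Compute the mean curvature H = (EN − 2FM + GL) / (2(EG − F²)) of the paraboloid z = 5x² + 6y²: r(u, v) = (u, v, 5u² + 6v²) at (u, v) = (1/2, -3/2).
H = 1781*sqrt(14)/24500

With E = 100*u^2 + 1, F = 120*u*v, G = 144*v^2 + 1, L = 10/sqrt(100*u^2 + 144*v^2 + 1), M = 0, N = 12/sqrt(100*u^2 + 144*v^2 + 1), assemble
  H = (EN − 2FM + GL) / (2(EG − F²)) = (600*u^2 + 720*v^2 + 11)/(100*u^2 + 144*v^2 + 1)^(3/2).
At (u, v) = (1/2, -3/2): H = 1781*sqrt(14)/24500.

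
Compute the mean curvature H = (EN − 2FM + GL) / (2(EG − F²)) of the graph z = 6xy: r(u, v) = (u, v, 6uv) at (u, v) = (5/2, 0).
H = 0

With E = 36*v^2 + 1, F = 36*u*v, G = 36*u^2 + 1, L = 0, M = 6/sqrt(36*u^2 + 36*v^2 + 1), N = 0, assemble
  H = (EN − 2FM + GL) / (2(EG − F²)) = -216*u*v/(36*u^2 + 36*v^2 + 1)^(3/2).
At (u, v) = (5/2, 0): H = 0.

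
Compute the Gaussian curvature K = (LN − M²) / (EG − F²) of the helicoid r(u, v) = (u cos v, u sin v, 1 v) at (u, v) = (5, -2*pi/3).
K = -1/676

Coefficients of the first fundamental form: E = 1, F = 0, G = u^2 + 1.
Coefficients of the second fundamental form: L = 0, M = -1/sqrt(u^2 + 1), N = 0.
Assemble K = (LN − M²)/(EG − F²) = -1/(u^2 + 1)^2. At (u, v) = (5, -2*pi/3): K = -1/676.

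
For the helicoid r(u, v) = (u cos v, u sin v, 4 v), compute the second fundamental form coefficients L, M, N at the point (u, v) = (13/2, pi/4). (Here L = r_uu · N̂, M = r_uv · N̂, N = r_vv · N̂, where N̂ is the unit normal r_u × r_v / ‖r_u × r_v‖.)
L = 0;  M = -8*sqrt(233)/233;  N = 0

Compute the unit normal N̂(u, v) = (4*sin(v)/sqrt(u^2 + 16), -4*cos(v)/sqrt(u^2 + 16), u/sqrt(u^2 + 16)), and the second partials r_uu, r_uv, r_vv. Take dot products:
  L(u, v) = r_uu · N̂ = 0,
  M(u, v) = r_uv · N̂ = -4/sqrt(u^2 + 16),
  N(u, v) = r_vv · N̂ = 0.
Evaluating at (u, v) = (13/2, pi/4):
  L = 0, M = -8*sqrt(233)/233, N = 0.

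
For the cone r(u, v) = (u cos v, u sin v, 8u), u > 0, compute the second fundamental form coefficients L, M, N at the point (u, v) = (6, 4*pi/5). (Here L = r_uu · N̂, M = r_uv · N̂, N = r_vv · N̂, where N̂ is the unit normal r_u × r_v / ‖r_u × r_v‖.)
L = 0;  M = 0;  N = 48*sqrt(65)/65

Compute the unit normal N̂(u, v) = (-8*sqrt(65)*u*cos(v)/(65*Abs(u)), -8*sqrt(65)*u*sin(v)/(65*Abs(u)), sqrt(65)*u/(65*Abs(u))), and the second partials r_uu, r_uv, r_vv. Take dot products:
  L(u, v) = r_uu · N̂ = 0,
  M(u, v) = r_uv · N̂ = 0,
  N(u, v) = r_vv · N̂ = 8*sqrt(65)*u^2/(65*Abs(u)).
Evaluating at (u, v) = (6, 4*pi/5):
  L = 0, M = 0, N = 48*sqrt(65)/65.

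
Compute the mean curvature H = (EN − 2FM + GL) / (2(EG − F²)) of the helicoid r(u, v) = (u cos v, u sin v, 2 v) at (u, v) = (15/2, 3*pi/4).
H = 0

With E = 1, F = 0, G = u^2 + 4, L = 0, M = -2/sqrt(u^2 + 4), N = 0, assemble
  H = (EN − 2FM + GL) / (2(EG − F²)) = 0.
At (u, v) = (15/2, 3*pi/4): H = 0.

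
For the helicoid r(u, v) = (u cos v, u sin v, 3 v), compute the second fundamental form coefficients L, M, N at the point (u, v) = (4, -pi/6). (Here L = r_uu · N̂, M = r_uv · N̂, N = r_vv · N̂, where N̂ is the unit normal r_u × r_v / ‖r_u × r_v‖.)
L = 0;  M = -3/5;  N = 0

Compute the unit normal N̂(u, v) = (3*sin(v)/sqrt(u^2 + 9), -3*cos(v)/sqrt(u^2 + 9), u/sqrt(u^2 + 9)), and the second partials r_uu, r_uv, r_vv. Take dot products:
  L(u, v) = r_uu · N̂ = 0,
  M(u, v) = r_uv · N̂ = -3/sqrt(u^2 + 9),
  N(u, v) = r_vv · N̂ = 0.
Evaluating at (u, v) = (4, -pi/6):
  L = 0, M = -3/5, N = 0.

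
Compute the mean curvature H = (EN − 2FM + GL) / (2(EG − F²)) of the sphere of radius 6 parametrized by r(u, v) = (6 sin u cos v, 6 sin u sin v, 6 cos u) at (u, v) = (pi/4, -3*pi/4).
H = -1/6

With E = 36, F = 0, G = 36*sin(u)^2, L = -6*sin(u)/Abs(sin(u)), M = 0, N = -6*sin(u)^3/Abs(sin(u)), assemble
  H = (EN − 2FM + GL) / (2(EG − F²)) = -sin(u)/(6*Abs(sin(u))).
At (u, v) = (pi/4, -3*pi/4): H = -1/6.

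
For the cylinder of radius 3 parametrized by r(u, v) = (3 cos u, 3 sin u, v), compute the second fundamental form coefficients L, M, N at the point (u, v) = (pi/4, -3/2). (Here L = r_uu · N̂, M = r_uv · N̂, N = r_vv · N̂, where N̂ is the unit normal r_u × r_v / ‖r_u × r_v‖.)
L = -3;  M = 0;  N = 0

Compute the unit normal N̂(u, v) = (cos(u), sin(u), 0), and the second partials r_uu, r_uv, r_vv. Take dot products:
  L(u, v) = r_uu · N̂ = -3,
  M(u, v) = r_uv · N̂ = 0,
  N(u, v) = r_vv · N̂ = 0.
Evaluating at (u, v) = (pi/4, -3/2):
  L = -3, M = 0, N = 0.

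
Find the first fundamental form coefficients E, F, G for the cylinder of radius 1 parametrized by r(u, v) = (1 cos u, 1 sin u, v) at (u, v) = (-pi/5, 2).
E = 1;  F = 0;  G = 1

Partials: r_u = (-sin(u), cos(u), 0), r_v = (0, 0, 1). As functions of (u, v):
  E = r_u · r_u = 1,
  F = r_u · r_v = 0,
  G = r_v · r_v = 1.
Evaluating at (u, v) = (-pi/5, 2): E = 1, F = 0, G = 1.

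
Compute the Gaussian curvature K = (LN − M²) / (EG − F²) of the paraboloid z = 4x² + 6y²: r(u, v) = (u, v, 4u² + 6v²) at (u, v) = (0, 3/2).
K = 96/105625

Coefficients of the first fundamental form: E = 64*u^2 + 1, F = 96*u*v, G = 144*v^2 + 1.
Coefficients of the second fundamental form: L = 8/sqrt(64*u^2 + 144*v^2 + 1), M = 0, N = 12/sqrt(64*u^2 + 144*v^2 + 1).
Assemble K = (LN − M²)/(EG − F²) = 96/(4096*u^4 + 18432*u^2*v^2 + 128*u^2 + 20736*v^4 + 288*v^2 + 1). At (u, v) = (0, 3/2): K = 96/105625.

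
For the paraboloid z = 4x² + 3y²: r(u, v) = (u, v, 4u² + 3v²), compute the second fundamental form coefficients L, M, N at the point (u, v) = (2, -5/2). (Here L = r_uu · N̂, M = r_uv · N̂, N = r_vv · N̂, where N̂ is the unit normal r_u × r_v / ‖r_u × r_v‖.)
L = 4*sqrt(482)/241;  M = 0;  N = 3*sqrt(482)/241

Compute the unit normal N̂(u, v) = (-8*u/sqrt(64*u^2 + 36*v^2 + 1), -6*v/sqrt(64*u^2 + 36*v^2 + 1), 1/sqrt(64*u^2 + 36*v^2 + 1)), and the second partials r_uu, r_uv, r_vv. Take dot products:
  L(u, v) = r_uu · N̂ = 8/sqrt(64*u^2 + 36*v^2 + 1),
  M(u, v) = r_uv · N̂ = 0,
  N(u, v) = r_vv · N̂ = 6/sqrt(64*u^2 + 36*v^2 + 1).
Evaluating at (u, v) = (2, -5/2):
  L = 4*sqrt(482)/241, M = 0, N = 3*sqrt(482)/241.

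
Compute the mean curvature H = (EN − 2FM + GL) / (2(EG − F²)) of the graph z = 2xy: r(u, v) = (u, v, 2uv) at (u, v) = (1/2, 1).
H = -sqrt(6)/9

With E = 4*v^2 + 1, F = 4*u*v, G = 4*u^2 + 1, L = 0, M = 2/sqrt(4*u^2 + 4*v^2 + 1), N = 0, assemble
  H = (EN − 2FM + GL) / (2(EG − F²)) = -8*u*v/(4*u^2 + 4*v^2 + 1)^(3/2).
At (u, v) = (1/2, 1): H = -sqrt(6)/9.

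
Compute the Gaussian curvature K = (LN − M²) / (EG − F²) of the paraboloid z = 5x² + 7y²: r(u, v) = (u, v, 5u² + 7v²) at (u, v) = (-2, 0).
K = 140/160801

Coefficients of the first fundamental form: E = 100*u^2 + 1, F = 140*u*v, G = 196*v^2 + 1.
Coefficients of the second fundamental form: L = 10/sqrt(100*u^2 + 196*v^2 + 1), M = 0, N = 14/sqrt(100*u^2 + 196*v^2 + 1).
Assemble K = (LN − M²)/(EG − F²) = 140/(10000*u^4 + 39200*u^2*v^2 + 200*u^2 + 38416*v^4 + 392*v^2 + 1). At (u, v) = (-2, 0): K = 140/160801.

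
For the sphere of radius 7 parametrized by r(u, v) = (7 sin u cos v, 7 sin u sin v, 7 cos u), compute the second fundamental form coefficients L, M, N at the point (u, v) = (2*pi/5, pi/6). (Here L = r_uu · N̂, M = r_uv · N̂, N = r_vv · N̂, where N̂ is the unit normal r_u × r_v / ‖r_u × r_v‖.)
L = -7;  M = 0;  N = -35/8 - 7*sqrt(5)/8

Compute the unit normal N̂(u, v) = (sin(u)^2*cos(v)/Abs(sin(u)), sin(u)^2*sin(v)/Abs(sin(u)), sin(2*u)/(2*Abs(sin(u)))), and the second partials r_uu, r_uv, r_vv. Take dot products:
  L(u, v) = r_uu · N̂ = -7*sin(u)/Abs(sin(u)),
  M(u, v) = r_uv · N̂ = 0,
  N(u, v) = r_vv · N̂ = -7*sin(u)^3/Abs(sin(u)).
Evaluating at (u, v) = (2*pi/5, pi/6):
  L = -7, M = 0, N = -35/8 - 7*sqrt(5)/8.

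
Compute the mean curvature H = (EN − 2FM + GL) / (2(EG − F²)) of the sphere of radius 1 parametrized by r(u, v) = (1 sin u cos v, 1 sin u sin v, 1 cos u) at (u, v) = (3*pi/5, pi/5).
H = -1

With E = 1, F = 0, G = sin(u)^2, L = -sin(u)/Abs(sin(u)), M = 0, N = -sin(u)^3/Abs(sin(u)), assemble
  H = (EN − 2FM + GL) / (2(EG − F²)) = -sin(u)/Abs(sin(u)).
At (u, v) = (3*pi/5, pi/5): H = -1.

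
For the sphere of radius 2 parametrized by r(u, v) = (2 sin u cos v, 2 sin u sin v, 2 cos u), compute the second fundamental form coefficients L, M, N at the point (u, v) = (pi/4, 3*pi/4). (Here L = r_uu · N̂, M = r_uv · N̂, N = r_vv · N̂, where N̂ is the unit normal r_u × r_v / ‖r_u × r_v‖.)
L = -2;  M = 0;  N = -1

Compute the unit normal N̂(u, v) = (sin(u)^2*cos(v)/Abs(sin(u)), sin(u)^2*sin(v)/Abs(sin(u)), sin(2*u)/(2*Abs(sin(u)))), and the second partials r_uu, r_uv, r_vv. Take dot products:
  L(u, v) = r_uu · N̂ = -2*sin(u)/Abs(sin(u)),
  M(u, v) = r_uv · N̂ = 0,
  N(u, v) = r_vv · N̂ = -2*sin(u)^3/Abs(sin(u)).
Evaluating at (u, v) = (pi/4, 3*pi/4):
  L = -2, M = 0, N = -1.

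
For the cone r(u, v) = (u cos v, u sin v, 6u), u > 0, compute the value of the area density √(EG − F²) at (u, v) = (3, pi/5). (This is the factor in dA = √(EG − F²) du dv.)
√(EG − F²)|_{(3, pi/5)} = 3*sqrt(37)

E = 37, F = 0, G = u^2, so EG − F² = 37*u^2. Taking the positive square root: √(EG − F²) = sqrt(37)*Abs(u). At (u, v) = (3, pi/5): 3*sqrt(37).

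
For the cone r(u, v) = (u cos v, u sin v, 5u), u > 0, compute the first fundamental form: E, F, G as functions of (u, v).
E = 26;  F = 0;  G = u^2

Compute partials: r_u = (cos(v), sin(v), 5), r_v = (-u*sin(v), u*cos(v), 0). Then
  E = r_u · r_u = 26,
  F = r_u · r_v = 0,
  G = r_v · r_v = u^2.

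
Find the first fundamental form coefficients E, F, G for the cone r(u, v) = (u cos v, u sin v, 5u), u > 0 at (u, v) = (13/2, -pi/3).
E = 26;  F = 0;  G = 169/4

Partials: r_u = (cos(v), sin(v), 5), r_v = (-u*sin(v), u*cos(v), 0). As functions of (u, v):
  E = r_u · r_u = 26,
  F = r_u · r_v = 0,
  G = r_v · r_v = u^2.
Evaluating at (u, v) = (13/2, -pi/3): E = 26, F = 0, G = 169/4.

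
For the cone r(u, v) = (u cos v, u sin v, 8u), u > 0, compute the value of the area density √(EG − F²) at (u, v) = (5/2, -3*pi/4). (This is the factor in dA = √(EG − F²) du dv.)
√(EG − F²)|_{(5/2, -3*pi/4)} = 5*sqrt(65)/2

E = 65, F = 0, G = u^2, so EG − F² = 65*u^2. Taking the positive square root: √(EG − F²) = sqrt(65)*Abs(u). At (u, v) = (5/2, -3*pi/4): 5*sqrt(65)/2.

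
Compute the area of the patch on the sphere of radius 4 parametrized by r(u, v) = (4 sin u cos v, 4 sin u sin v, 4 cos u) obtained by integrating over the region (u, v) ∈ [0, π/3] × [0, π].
Area = 8*pi

Area = ∫∫ √(EG − F²) du dv with √(EG − F²) = 16*Abs(sin(u)). Integrating over [0, π/3] × [0, π] gives 8*pi.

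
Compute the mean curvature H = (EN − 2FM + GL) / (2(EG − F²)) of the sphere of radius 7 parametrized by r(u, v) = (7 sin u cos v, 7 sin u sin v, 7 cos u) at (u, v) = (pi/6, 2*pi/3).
H = -1/7

With E = 49, F = 0, G = 49*sin(u)^2, L = -7*sin(u)/Abs(sin(u)), M = 0, N = -7*sin(u)^3/Abs(sin(u)), assemble
  H = (EN − 2FM + GL) / (2(EG − F²)) = -sin(u)/(7*Abs(sin(u))).
At (u, v) = (pi/6, 2*pi/3): H = -1/7.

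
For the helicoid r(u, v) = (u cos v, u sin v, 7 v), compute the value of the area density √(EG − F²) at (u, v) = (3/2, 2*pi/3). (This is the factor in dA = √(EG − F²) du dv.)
√(EG − F²)|_{(3/2, 2*pi/3)} = sqrt(205)/2

E = 1, F = 0, G = u^2 + 49, so EG − F² = u^2 + 49. Taking the positive square root: √(EG − F²) = sqrt(u^2 + 49). At (u, v) = (3/2, 2*pi/3): sqrt(205)/2.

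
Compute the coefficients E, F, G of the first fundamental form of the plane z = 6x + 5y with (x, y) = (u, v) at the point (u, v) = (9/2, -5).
E = 37;  F = 30;  G = 26

Partials: r_u = (1, 0, 6), r_v = (0, 1, 5). As functions of (u, v):
  E = r_u · r_u = 37,
  F = r_u · r_v = 30,
  G = r_v · r_v = 26.
Evaluating at (u, v) = (9/2, -5): E = 37, F = 30, G = 26.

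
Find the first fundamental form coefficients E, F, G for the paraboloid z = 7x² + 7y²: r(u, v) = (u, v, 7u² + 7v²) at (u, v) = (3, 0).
E = 1765;  F = 0;  G = 1

Partials: r_u = (1, 0, 14*u), r_v = (0, 1, 14*v). As functions of (u, v):
  E = r_u · r_u = 196*u^2 + 1,
  F = r_u · r_v = 196*u*v,
  G = r_v · r_v = 196*v^2 + 1.
Evaluating at (u, v) = (3, 0): E = 1765, F = 0, G = 1.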